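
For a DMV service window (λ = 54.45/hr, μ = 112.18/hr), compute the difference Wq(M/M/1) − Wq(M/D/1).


ρ = 54.45/112.18 = 0.4854
Wq(M/M/1) = ρ/(μ−λ) = 0.4854/57.73 = 0.008408 hr
Wq(M/D/1) = ρ/(2(μ−λ)) = 0.004204 hr
Savings = 0.008408 − 0.004204 = 0.004204 hr

Final: 0.004204 hr


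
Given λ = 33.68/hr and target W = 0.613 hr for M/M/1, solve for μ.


W = 1/(μ−λ) ⇒ μ − λ = 1/W = 1/0.613 = 1.6313
μ = λ + 1/W = 33.68 + 1.6313 = 35.3113 per hr

Final: 35.3113 /hr


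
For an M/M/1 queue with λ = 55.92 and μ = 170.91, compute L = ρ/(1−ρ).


ρ = λ/μ = 55.92/170.91 = 0.3272
L = ρ/(1−ρ) = 0.3272/(1 − 0.3272) = 0.3272/0.6728 = 0.4863

Final: 0.4863


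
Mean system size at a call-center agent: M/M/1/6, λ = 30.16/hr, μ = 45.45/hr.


ρ = 30.16/45.45 = 0.6636
L = ρ[1 − (K+1)ρ^K + Kρ^(K+1)] / [(1−ρ)(1−ρ^(K+1))]
Numerator: 0.6636·(1 − 7·0.085386 + 6·0.056661) = 0.492557
Denominator: (0.3364)·(0.943339) = 0.317352
L = 0.492557/0.317352 = 1.5521

Final: 1.5521


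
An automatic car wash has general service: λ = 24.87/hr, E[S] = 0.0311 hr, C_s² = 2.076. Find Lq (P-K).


ρ = λ·E[S] = 24.87·0.0311 = 0.7735
Lq = ρ²(1+C_s²)/(2(1−ρ)) = 0.5982·(1+2.076)/(2·0.2265)
= 0.5982·3.0760/0.4531 = 4.06142

Final: 4.06142


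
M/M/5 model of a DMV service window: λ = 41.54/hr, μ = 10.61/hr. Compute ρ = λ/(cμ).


ρ = λ/(cμ) = 41.54/(5·10.61) = 41.54/53.05 = 0.7830

Final: 0.7830


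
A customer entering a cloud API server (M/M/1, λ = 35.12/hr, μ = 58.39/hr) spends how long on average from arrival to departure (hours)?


W = 1/(μ−λ) = 1/(58.39 − 35.12) = 1/23.27 = 0.04297 hr

Final: 0.04297 hr


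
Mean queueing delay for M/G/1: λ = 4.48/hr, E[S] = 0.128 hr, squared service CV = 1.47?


ρ = λ·E[S] = 4.48·0.128 = 0.5734
E[S²] = E[S]²(1+C_s²) = 0.128²·(1+1.47) = 0.040468
Wq = λ·E[S²]/(2(1−ρ)) = 4.48·0.040468/(2·0.4266) = 0.21251 hr

Final: 0.21251 hr


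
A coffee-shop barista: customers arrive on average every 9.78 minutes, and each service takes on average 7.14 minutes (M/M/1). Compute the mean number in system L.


λ = 60/9.78 = 6.1350 /hr
μ = 60/7.14 = 8.4034 /hr
ρ = λ/μ = 6.1350/8.4034 = 0.7301
L = ρ/(1−ρ) = 0.7301/0.2699 = 2.7045

Final: 2.7045


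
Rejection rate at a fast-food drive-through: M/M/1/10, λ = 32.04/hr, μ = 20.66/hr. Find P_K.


ρ = λ/μ = 32.04/20.66 = 1.5508
P_K = (1−ρ)ρ^K/(1−ρ^(K+1)) = (-0.5508·80.467758)/(1 − 124.791238)
= -44.323480/-123.791238 = 0.358050

Final: 0.358050


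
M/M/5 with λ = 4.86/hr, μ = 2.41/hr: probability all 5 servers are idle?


a = λ/μ = 4.86/2.41 = 2.0166; ρ = a/c = 0.4033
Σ_{k=0}^{4} a^k/k! (terms k=0..4) = 1.00000 + 2.01660 + 2.03333 + 1.36680 + 0.68907 = 7.10581
Tail: a^5/(5!(1−ρ)) = 33.35002/(120·0.5967) = 0.46577
P₀ = 1/(7.10581 + 0.46577) = 1/7.57158 = 0.132073

Final: 0.132073


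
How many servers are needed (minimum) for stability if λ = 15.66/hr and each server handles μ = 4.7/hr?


Stability requires cμ > λ ⇔ c > λ/μ.
λ/μ = 15.66/4.7 = 3.3319
Minimum integer c = ⌊3.3319⌋ + 1 = 4
Check: 4·4.7 = 18.80 > 15.66, while 3·4.7 = 14.10 ≤ 15.66

Final: 4 servers


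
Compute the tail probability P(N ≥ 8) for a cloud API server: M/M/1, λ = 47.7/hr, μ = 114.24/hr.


ρ = 47.7/114.24 = 0.4175
P(N ≥ n) = ρ^n = 0.4175^8 = 0.0009239

Final: 0.0009239


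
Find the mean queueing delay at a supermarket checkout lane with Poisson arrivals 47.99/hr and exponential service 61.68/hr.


ρ = 47.99/61.68 = 0.7780
Wq = ρ/(μ−λ) = 0.7780/(61.68 − 47.99) = 0.7780/13.69 = 0.05683 hr

Final: 0.05683 hr


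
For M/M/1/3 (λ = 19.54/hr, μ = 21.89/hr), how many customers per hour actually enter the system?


ρ = 0.8926; P_K = (1−ρ)ρ^3/(1−ρ^4) = 0.209153
λ_eff = λ(1 − P_K) = 19.54·(1 − 0.209153) = 19.54·0.790847 = 15.4532 /hr

Final: 15.4532 /hr


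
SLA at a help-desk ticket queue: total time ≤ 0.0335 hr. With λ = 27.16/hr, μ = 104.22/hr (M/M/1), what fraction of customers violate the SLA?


W ~ Exponential(μ−λ) for M/M/1.
μ − λ = 104.22 − 27.16 = 77.0600
P(W > t) = e^{−(μ−λ)t} = e^{−2.5815} = 0.075660

Final: 0.075660


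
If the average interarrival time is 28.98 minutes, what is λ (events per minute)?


λ = 1/(interarrival time) in consistent units.
1 minute = 1 min, so λ = 1/28.98 = 0.03451 per minute

Final: 0.03451 /min


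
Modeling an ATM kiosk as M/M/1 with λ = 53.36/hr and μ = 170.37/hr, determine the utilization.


ρ = λ/μ = 53.36/170.37 = 0.3132

Final: 0.3132


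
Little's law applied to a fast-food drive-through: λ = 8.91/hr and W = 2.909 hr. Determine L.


L = λW = 8.91·2.909 = 25.9192

Final: 25.9192


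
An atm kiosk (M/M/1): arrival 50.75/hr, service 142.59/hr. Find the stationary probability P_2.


ρ = 50.75/142.59 = 0.3559
P_n = (1−ρ)·ρ^n = (1 − 0.3559)·0.3559^2 = 0.6441·0.126676 = 0.081590

Final: 0.081590


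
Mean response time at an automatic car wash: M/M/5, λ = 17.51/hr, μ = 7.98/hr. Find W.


a = 2.1942; ρ = 0.4388; P₀ = 0.110089
Lq = P₀·a^c·ρ/(c!(1−ρ)²) = 0.06503
Wq = Lq/λ = 0.06503/17.51 = 0.003714 hr
W = Wq + 1/μ = 0.003714 + 0.12531 = 0.12903 hr

Final: 0.12903 hr


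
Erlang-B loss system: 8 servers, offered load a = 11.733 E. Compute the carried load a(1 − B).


B(8,11.733) = 0.412426 (Erlang-B)
Carried load = a(1 − B) = 11.733·(1 − 0.412426) = 11.733·0.587574 = 6.8940 E

Final: 6.8940 Erlangs


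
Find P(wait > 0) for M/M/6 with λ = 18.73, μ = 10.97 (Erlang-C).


a = λ/μ = 1.7074; ρ = a/6 = 0.2846
P₀ = 0.181238 (from M/M/c formula)
C(c,a) = [a^c/(c!(1−ρ))]·P₀ = [24.77347/(720·0.7154)]·0.181238
= 0.04809·0.181238 = 0.008716

Final: 0.008716


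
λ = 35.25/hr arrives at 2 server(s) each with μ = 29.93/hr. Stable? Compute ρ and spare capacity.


Total capacity cμ = 2·29.93 = 59.86/hr
ρ = λ/(cμ) = 35.25/59.86 = 0.5889
Stable ⇔ ρ < 1: YES
Spare capacity = cμ − λ = 59.86 − 35.25 = 24.61/hr

Final: ρ = 0.5889; stable; margin = 24.61/hr


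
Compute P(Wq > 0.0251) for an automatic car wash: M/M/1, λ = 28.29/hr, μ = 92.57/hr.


ρ = 28.29/92.57 = 0.3056
P(Wq > t) = ρ·e^{−(μ−λ)t} = 0.3056·e^{−1.6134}
= 0.3056·0.199204 = 0.060878

Final: 0.060878


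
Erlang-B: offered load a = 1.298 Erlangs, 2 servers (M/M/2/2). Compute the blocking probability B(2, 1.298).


B(c,a) = (a^c/c!) / Σ_{k=0}^{c} a^k/k!
a^2/2! = 0.842402
Σ terms (k=0..2): 1.00000 + 1.29800 + 0.84240 = 3.140402
B = 0.842402/3.140402 = 0.268247

Final: 0.268247


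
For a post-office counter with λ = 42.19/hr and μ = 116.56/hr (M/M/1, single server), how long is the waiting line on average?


ρ = 42.19/116.56 = 0.3620
Lq = ρ²/(1−ρ) = 0.1310/0.6380 = 0.2053

Final: 0.2053


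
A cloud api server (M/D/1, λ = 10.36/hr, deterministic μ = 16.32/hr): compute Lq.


ρ = 10.36/16.32 = 0.6348
M/D/1: Lq = ρ²/(2(1−ρ)) = 0.4030/(2·0.3652) = 0.55173

Final: 0.55173


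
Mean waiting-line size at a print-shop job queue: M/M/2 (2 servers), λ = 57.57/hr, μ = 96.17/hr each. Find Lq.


a = λ/μ = 0.5986; ρ = a/2 = 0.2993
P₀ = 0.539274
Lq = P₀·a^c·ρ / (c!·(1−ρ)²) = 0.539274·0.35835·0.2993/(2·0.49096)
= 0.05891

Final: 0.05891


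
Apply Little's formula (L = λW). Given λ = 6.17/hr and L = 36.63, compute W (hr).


W = L/λ = 36.63/6.17 = 5.9368 hr

Final: 5.9368 hr


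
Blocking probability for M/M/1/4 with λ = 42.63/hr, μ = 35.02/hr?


ρ = λ/μ = 42.63/35.02 = 1.2173
P_K = (1−ρ)ρ^K/(1−ρ^(K+1)) = (-0.2173·2.195820)/(1 − 2.672982)
= -0.477161/-1.672982 = 0.285216

Final: 0.285216


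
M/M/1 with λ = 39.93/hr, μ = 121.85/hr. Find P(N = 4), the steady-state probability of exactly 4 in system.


ρ = 39.93/121.85 = 0.3277
P_n = (1−ρ)·ρ^n = (1 − 0.3277)·0.3277^4 = 0.6723·0.011532 = 0.007753

Final: 0.007753


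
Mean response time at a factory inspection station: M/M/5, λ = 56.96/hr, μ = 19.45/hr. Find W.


a = 2.9285; ρ = 0.5857; P₀ = 0.050505
Lq = P₀·a^c·ρ/(c!(1−ρ)²) = 0.30936
Wq = Lq/λ = 0.30936/56.96 = 0.005431 hr
W = Wq + 1/μ = 0.005431 + 0.05141 = 0.05685 hr

Final: 0.05685 hr


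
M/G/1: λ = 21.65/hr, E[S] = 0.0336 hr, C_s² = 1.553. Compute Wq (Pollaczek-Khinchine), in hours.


ρ = λ·E[S] = 21.65·0.0336 = 0.7274
E[S²] = E[S]²(1+C_s²) = 0.0336²·(1+1.553) = 0.002882
Wq = λ·E[S²]/(2(1−ρ)) = 21.65·0.002882/(2·0.2726) = 0.11447 hr

Final: 0.11447 hr


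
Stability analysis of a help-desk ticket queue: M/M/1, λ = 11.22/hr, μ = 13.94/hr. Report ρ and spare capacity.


Total capacity cμ = 1·13.94 = 13.94/hr
ρ = λ/(cμ) = 11.22/13.94 = 0.8049
Stable ⇔ ρ < 1: YES
Spare capacity = cμ − λ = 13.94 − 11.22 = 2.72/hr

Final: ρ = 0.8049; stable; margin = 2.72/hr


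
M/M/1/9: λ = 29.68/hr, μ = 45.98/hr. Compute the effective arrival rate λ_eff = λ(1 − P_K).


ρ = 0.6455; P_K = (1−ρ)ρ^9/(1−ρ^10) = 0.006985
λ_eff = λ(1 − P_K) = 29.68·(1 − 0.006985) = 29.68·0.993015 = 29.4727 /hr

Final: 29.4727 /hr


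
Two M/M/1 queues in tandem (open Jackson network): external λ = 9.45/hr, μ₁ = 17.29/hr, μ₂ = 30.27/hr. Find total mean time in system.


Each node sees arrival rate λ = 9.45/hr (tandem ⇒ throughput preserved).
W₁ = 1/(μ₁−λ) = 1/(17.29−9.45) = 0.12755 hr
W₂ = 1/(μ₂−λ) = 1/(30.27−9.45) = 0.04803 hr
W_total = W₁ + W₂ = 0.12755 + 0.04803 = 0.17558 hr

Final: 0.17558 hr


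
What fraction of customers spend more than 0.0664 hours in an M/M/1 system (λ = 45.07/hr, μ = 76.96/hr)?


W ~ Exponential(μ−λ) for M/M/1.
μ − λ = 76.96 − 45.07 = 31.8900
P(W > t) = e^{−(μ−λ)t} = e^{−2.1175} = 0.120333

Final: 0.120333


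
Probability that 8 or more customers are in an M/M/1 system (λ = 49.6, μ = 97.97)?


ρ = 49.6/97.97 = 0.5063
P(N ≥ n) = ρ^n = 0.5063^8 = 0.004316

Final: 0.004316


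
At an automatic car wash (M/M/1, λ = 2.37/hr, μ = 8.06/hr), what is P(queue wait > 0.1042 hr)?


ρ = 2.37/8.06 = 0.2940
P(Wq > t) = ρ·e^{−(μ−λ)t} = 0.2940·e^{−0.5929}
= 0.2940·0.552723 = 0.162525

Final: 0.162525


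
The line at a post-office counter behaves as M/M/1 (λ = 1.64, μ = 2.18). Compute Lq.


ρ = 1.64/2.18 = 0.7523
Lq = ρ²/(1−ρ) = 0.5659/0.2477 = 2.2847

Final: 2.2847


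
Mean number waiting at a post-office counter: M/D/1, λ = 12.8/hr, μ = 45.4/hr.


ρ = 12.8/45.4 = 0.2819
M/D/1: Lq = ρ²/(2(1−ρ)) = 0.07949/(2·0.7181) = 0.05535

Final: 0.05535


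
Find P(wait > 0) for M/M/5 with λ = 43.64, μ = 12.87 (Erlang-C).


a = λ/μ = 3.3908; ρ = a/5 = 0.6782
P₀ = 0.029627 (from M/M/c formula)
C(c,a) = [a^c/(c!(1−ρ))]·P₀ = [448.26102/(120·0.3218)]·0.029627
= 11.60695·0.029627 = 0.343882

Final: 0.343882


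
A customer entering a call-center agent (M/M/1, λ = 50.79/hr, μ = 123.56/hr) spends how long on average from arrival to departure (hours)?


W = 1/(μ−λ) = 1/(123.56 − 50.79) = 1/72.77 = 0.01374 hr

Final: 0.01374 hr


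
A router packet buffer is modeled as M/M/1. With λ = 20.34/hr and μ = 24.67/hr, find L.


ρ = λ/μ = 20.34/24.67 = 0.8245
L = ρ/(1−ρ) = 0.8245/(1 − 0.8245) = 0.8245/0.1755 = 4.6975

Final: 4.6975


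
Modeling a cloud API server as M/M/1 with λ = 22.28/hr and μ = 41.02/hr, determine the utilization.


ρ = λ/μ = 22.28/41.02 = 0.5431

Final: 0.5431


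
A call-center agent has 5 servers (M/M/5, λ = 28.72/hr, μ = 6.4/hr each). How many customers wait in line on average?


a = λ/μ = 4.4875; ρ = a/5 = 0.8975
P₀ = 0.005116
Lq = P₀·a^c·ρ / (c!·(1−ρ)²) = 0.005116·1819.79433·0.8975/(120·0.01051)
= 6.62763

Final: 6.62763


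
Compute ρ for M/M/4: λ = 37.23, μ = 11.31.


ρ = λ/(cμ) = 37.23/(4·11.31) = 37.23/45.24 = 0.8229

Final: 0.8229


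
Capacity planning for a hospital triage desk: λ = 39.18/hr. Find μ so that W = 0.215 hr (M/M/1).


W = 1/(μ−λ) ⇒ μ − λ = 1/W = 1/0.215 = 4.6512
μ = λ + 1/W = 39.18 + 4.6512 = 43.8312 per hr

Final: 43.8312 /hr


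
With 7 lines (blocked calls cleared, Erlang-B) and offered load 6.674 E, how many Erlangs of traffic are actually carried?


B(7,6.674) = 0.228443 (Erlang-B)
Carried load = a(1 − B) = 6.674·(1 − 0.228443) = 6.674·0.771557 = 5.1494 E

Final: 5.1494 Erlangs


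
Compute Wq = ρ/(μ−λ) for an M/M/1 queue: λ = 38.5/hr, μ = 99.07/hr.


ρ = 38.5/99.07 = 0.3886
Wq = ρ/(μ−λ) = 0.3886/(99.07 − 38.5) = 0.3886/60.57 = 0.006416 hr

Final: 0.006416 hr


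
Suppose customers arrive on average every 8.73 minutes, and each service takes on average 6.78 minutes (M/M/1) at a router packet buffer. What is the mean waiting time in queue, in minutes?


λ = 60/8.73 = 6.8729 /hr
μ = 60/6.78 = 8.8496 /hr
ρ = λ/μ = 6.8729/8.8496 = 0.7766
Wq = ρ/(μ−λ) = 0.7766/(8.8496−6.8729) = 0.39289 hr
In minutes: 0.39289·60 = 23.574 min

Final: 23.574 min


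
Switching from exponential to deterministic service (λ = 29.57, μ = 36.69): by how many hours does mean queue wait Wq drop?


ρ = 29.57/36.69 = 0.8059
Wq(M/M/1) = ρ/(μ−λ) = 0.8059/7.12 = 0.11319 hr
Wq(M/D/1) = ρ/(2(μ−λ)) = 0.05660 hr
Savings = 0.11319 − 0.05660 = 0.05660 hr

Final: 0.05660 hr


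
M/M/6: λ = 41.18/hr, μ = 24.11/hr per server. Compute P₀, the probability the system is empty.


a = λ/μ = 41.18/24.11 = 1.7080; ρ = a/c = 0.2847
Σ_{k=0}^{5} a^k/k! (terms k=0..5) = 1.00000 + 1.70800 + 1.45864 + 0.83046 + 0.35461 + 0.12113 = 5.47284
Tail: a^6/(6!(1−ρ)) = 24.82760/(720·0.7153) = 0.04821
P₀ = 1/(5.47284 + 0.04821) = 1/5.52104 = 0.181125

Final: 0.181125


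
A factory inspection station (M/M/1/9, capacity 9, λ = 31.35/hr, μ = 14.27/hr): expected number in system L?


ρ = 31.35/14.27 = 2.1969
L = ρ[1 − (K+1)ρ^K + Kρ^(K+1)] / [(1−ρ)(1−ρ^(K+1))]
Numerator: 2.1969·(1 − 10·1192.125968 + 9·2619.001339) = 25595.731378
Denominator: (-1.1969)·(-2618.001339) = 3133.529284
L = 25595.731378/3133.529284 = 8.1683

Final: 8.1683


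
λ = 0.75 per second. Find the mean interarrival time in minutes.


Mean interarrival time = 1/λ = 1/0.75 second = 1.33333 second
In minutes: 1.33333 × 0.0166667 = 0.02222 min

Final: 0.02222 min


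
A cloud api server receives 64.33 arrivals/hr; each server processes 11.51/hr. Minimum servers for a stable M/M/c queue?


Stability requires cμ > λ ⇔ c > λ/μ.
λ/μ = 64.33/11.51 = 5.5891
Minimum integer c = ⌊5.5891⌋ + 1 = 6
Check: 6·11.51 = 69.06 > 64.33, while 5·11.51 = 57.55 ≤ 64.33

Final: 6 servers


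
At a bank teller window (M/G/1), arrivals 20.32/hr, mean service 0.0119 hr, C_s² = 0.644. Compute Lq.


ρ = λ·E[S] = 20.32·0.0119 = 0.2418
Lq = ρ²(1+C_s²)/(2(1−ρ)) = 0.05847·(1+0.644)/(2·0.7582)
= 0.05847·1.6440/1.5164 = 0.06339

Final: 0.06339


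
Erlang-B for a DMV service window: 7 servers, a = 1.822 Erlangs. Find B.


B(c,a) = (a^c/c!) / Σ_{k=0}^{c} a^k/k!
a^7/7! = 0.013225
Σ terms (k=0..7): 1.00000 + 1.82200 + 1.65984 + 1.00808 + 0.45918 + 0.16732 + 0.05081 + 0.01323 = 6.180460
B = 0.013225/6.180460 = 0.002140

Final: 0.002140


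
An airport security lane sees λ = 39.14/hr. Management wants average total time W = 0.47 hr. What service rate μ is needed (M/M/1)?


W = 1/(μ−λ) ⇒ μ − λ = 1/W = 1/0.47 = 2.1277
μ = λ + 1/W = 39.14 + 2.1277 = 41.2677 per hr

Final: 41.2677 /hr


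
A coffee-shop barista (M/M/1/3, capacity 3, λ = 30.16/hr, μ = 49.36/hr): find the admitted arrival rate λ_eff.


ρ = 0.6110; P_K = (1−ρ)ρ^3/(1−ρ^4) = 0.103107
λ_eff = λ(1 − P_K) = 30.16·(1 − 0.103107) = 30.16·0.896893 = 27.0503 /hr

Final: 27.0503 /hr


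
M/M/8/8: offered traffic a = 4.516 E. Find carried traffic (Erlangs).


B(8,4.516) = 0.048913 (Erlang-B)
Carried load = a(1 − B) = 4.516·(1 − 0.048913) = 4.516·0.951087 = 4.2951 E

Final: 4.2951 Erlangs


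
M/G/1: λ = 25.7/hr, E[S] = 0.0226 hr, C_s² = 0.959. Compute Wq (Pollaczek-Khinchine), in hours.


ρ = λ·E[S] = 25.7·0.0226 = 0.5808
E[S²] = E[S]²(1+C_s²) = 0.0226²·(1+0.959) = 0.001001
Wq = λ·E[S²]/(2(1−ρ)) = 25.7·0.001001/(2·0.4192) = 0.03067 hr

Final: 0.03067 hr


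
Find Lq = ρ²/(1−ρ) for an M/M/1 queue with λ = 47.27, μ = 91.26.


ρ = 47.27/91.26 = 0.5180
Lq = ρ²/(1−ρ) = 0.2683/0.4820 = 0.5566

Final: 0.5566


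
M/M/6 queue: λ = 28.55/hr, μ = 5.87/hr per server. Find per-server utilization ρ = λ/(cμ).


ρ = λ/(cμ) = 28.55/(6·5.87) = 28.55/35.22 = 0.8106

Final: 0.8106


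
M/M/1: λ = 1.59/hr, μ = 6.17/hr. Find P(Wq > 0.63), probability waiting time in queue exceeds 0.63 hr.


ρ = 1.59/6.17 = 0.2577
P(Wq > t) = ρ·e^{−(μ−λ)t} = 0.2577·e^{−2.8854}
= 0.2577·0.055832 = 0.014388

Final: 0.014388


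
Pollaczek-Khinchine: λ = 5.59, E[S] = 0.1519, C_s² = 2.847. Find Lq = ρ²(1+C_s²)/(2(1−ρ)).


ρ = λ·E[S] = 5.59·0.1519 = 0.8491
Lq = ρ²(1+C_s²)/(2(1−ρ)) = 0.7210·(1+2.847)/(2·0.1509)
= 0.7210·3.8470/0.3018 = 9.19184

Final: 9.19184


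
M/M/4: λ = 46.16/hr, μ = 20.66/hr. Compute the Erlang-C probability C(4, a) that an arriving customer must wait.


a = λ/μ = 2.2343; ρ = a/4 = 0.5586
P₀ = 0.100590 (from M/M/c formula)
C(c,a) = [a^c/(c!(1−ρ))]·P₀ = [24.91965/(24·0.4414)]·0.100590
= 2.35216·0.100590 = 0.236604

Final: 0.236604


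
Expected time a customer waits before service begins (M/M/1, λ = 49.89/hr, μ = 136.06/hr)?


ρ = 49.89/136.06 = 0.3667
Wq = ρ/(μ−λ) = 0.3667/(136.06 − 49.89) = 0.3667/86.17 = 0.004255 hr

Final: 0.004255 hr


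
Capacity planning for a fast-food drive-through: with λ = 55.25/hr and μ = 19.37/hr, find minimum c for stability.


Stability requires cμ > λ ⇔ c > λ/μ.
λ/μ = 55.25/19.37 = 2.8523
Minimum integer c = ⌊2.8523⌋ + 1 = 3
Check: 3·19.37 = 58.11 > 55.25, while 2·19.37 = 38.74 ≤ 55.25

Final: 3 servers


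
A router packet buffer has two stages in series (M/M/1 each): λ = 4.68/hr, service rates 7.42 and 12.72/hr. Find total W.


Each node sees arrival rate λ = 4.68/hr (tandem ⇒ throughput preserved).
W₁ = 1/(μ₁−λ) = 1/(7.42−4.68) = 0.36496 hr
W₂ = 1/(μ₂−λ) = 1/(12.72−4.68) = 0.12438 hr
W_total = W₁ + W₂ = 0.36496 + 0.12438 = 0.48934 hr

Final: 0.48934 hr


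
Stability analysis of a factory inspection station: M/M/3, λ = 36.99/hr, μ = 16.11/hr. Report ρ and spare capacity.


Total capacity cμ = 3·16.11 = 48.33/hr
ρ = λ/(cμ) = 36.99/48.33 = 0.7654
Stable ⇔ ρ < 1: YES
Spare capacity = cμ − λ = 48.33 − 36.99 = 11.34/hr

Final: ρ = 0.7654; stable; margin = 11.34/hr


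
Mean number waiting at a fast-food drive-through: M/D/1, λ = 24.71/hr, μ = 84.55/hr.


ρ = 24.71/84.55 = 0.2923
M/D/1: Lq = ρ²/(2(1−ρ)) = 0.08541/(2·0.7077) = 0.06034

Final: 0.06034


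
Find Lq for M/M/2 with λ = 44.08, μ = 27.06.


a = λ/μ = 1.6290; ρ = a/2 = 0.8145
P₀ = 0.102240
Lq = P₀·a^c·ρ / (c!·(1−ρ)²) = 0.102240·2.65355·0.8145/(2·0.03442)
= 3.21035

Final: 3.21035


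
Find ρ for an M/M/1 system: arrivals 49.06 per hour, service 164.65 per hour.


ρ = λ/μ = 49.06/164.65 = 0.2980

Final: 0.2980


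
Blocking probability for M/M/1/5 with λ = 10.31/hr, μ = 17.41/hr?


ρ = λ/μ = 10.31/17.41 = 0.5922
P_K = (1−ρ)ρ^K/(1−ρ^(K+1)) = (0.4078·0.072828)/(1 − 0.043128)
= 0.029700/0.956872 = 0.031039

Final: 0.031039


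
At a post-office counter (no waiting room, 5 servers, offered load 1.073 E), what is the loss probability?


B(c,a) = (a^c/c!) / Σ_{k=0}^{c} a^k/k!
a^5/5! = 0.011853
Σ terms (k=0..5): 1.00000 + 1.07300 + 0.57566 + 0.20590 + 0.05523 + 0.01185 = 2.921645
B = 0.011853/2.921645 = 0.004057

Final: 0.004057


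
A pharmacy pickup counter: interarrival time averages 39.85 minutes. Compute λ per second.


λ = 1/(interarrival time) in consistent units.
1 second = 0.0166667 min, so λ = 0.0166667/39.85 = 0.0004182 per second

Final: 0.0004182 /sec


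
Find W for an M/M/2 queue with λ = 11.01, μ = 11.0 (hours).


a = 1.0009; ρ = 0.5005; P₀ = 0.332929
Lq = P₀·a^c·ρ/(c!(1−ρ)²) = 0.33445
Wq = Lq/λ = 0.33445/11.01 = 0.03038 hr
W = Wq + 1/μ = 0.03038 + 0.09091 = 0.12129 hr

Final: 0.12129 hr


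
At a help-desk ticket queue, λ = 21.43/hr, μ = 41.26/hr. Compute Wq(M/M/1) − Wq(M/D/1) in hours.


ρ = 21.43/41.26 = 0.5194
Wq(M/M/1) = ρ/(μ−λ) = 0.5194/19.83 = 0.02619 hr
Wq(M/D/1) = ρ/(2(μ−λ)) = 0.01310 hr
Savings = 0.02619 − 0.01310 = 0.01310 hr

Final: 0.01310 hr


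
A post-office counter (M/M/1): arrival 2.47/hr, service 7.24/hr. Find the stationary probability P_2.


ρ = 2.47/7.24 = 0.3412
P_n = (1−ρ)·ρ^n = (1 − 0.3412)·0.3412^2 = 0.6588·0.116390 = 0.076683

Final: 0.076683


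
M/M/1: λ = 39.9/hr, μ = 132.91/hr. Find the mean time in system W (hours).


W = 1/(μ−λ) = 1/(132.91 − 39.9) = 1/93.01 = 0.01075 hr

Final: 0.01075 hr


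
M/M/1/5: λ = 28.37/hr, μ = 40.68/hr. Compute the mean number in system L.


ρ = 28.37/40.68 = 0.6974
L = ρ[1 − (K+1)ρ^K + Kρ^(K+1)] / [(1−ρ)(1−ρ^(K+1))]
Numerator: 0.6974·(1 − 6·0.164965 + 5·0.115046) = 0.408281
Denominator: (0.3026)·(0.884954) = 0.267792
L = 0.408281/0.267792 = 1.5246

Final: 1.5246


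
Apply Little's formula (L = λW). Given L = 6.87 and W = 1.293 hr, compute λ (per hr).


λ = L/W = 6.87/1.293 = 5.3132 /hr

Final: 5.3132 /hr


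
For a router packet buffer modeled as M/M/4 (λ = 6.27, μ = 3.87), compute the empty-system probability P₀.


a = λ/μ = 6.27/3.87 = 1.6202; ρ = a/c = 0.4050
Σ_{k=0}^{3} a^k/k! (terms k=0..3) = 1.00000 + 1.62016 + 1.31245 + 0.70879 = 4.64140
Tail: a^4/(4!(1−ρ)) = 6.89011/(24·0.5950) = 0.48253
P₀ = 1/(4.64140 + 0.48253) = 1/5.12393 = 0.195163

Final: 0.195163


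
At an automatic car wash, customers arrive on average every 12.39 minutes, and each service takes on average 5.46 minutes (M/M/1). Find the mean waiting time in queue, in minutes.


λ = 60/12.39 = 4.8426 /hr
μ = 60/5.46 = 10.9890 /hr
ρ = λ/μ = 4.8426/10.9890 = 0.4407
Wq = ρ/(μ−λ) = 0.4407/(10.9890−4.8426) = 0.07170 hr
In minutes: 0.07170·60 = 4.302 min

Final: 4.302 min


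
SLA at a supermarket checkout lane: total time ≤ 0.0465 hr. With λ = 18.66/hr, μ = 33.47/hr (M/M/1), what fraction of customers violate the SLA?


W ~ Exponential(μ−λ) for M/M/1.
μ − λ = 33.47 − 18.66 = 14.8100
P(W > t) = e^{−(μ−λ)t} = e^{−0.6887} = 0.502246

Final: 0.502246


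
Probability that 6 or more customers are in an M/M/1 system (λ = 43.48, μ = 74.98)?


ρ = 43.48/74.98 = 0.5799
P(N ≥ n) = ρ^n = 0.5799^6 = 0.038025

Final: 0.038025


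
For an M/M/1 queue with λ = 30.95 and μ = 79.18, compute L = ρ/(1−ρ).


ρ = λ/μ = 30.95/79.18 = 0.3909
L = ρ/(1−ρ) = 0.3909/(1 − 0.3909) = 0.3909/0.6091 = 0.6417

Final: 0.6417


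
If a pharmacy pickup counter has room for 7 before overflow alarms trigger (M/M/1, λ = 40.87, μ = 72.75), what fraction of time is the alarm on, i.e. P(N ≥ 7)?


ρ = 40.87/72.75 = 0.5618
P(N ≥ n) = ρ^n = 0.5618^7 = 0.017660

Final: 0.017660


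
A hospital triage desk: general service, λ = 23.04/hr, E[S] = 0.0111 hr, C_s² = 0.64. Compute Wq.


ρ = λ·E[S] = 23.04·0.0111 = 0.2557
E[S²] = E[S]²(1+C_s²) = 0.0111²·(1+0.64) = 0.0002021
Wq = λ·E[S²]/(2(1−ρ)) = 23.04·0.0002021/(2·0.7443) = 0.003128 hr

Final: 0.003128 hr


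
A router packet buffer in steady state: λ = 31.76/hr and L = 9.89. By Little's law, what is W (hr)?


W = L/λ = 9.89/31.76 = 0.3114 hr

Final: 0.3114 hr


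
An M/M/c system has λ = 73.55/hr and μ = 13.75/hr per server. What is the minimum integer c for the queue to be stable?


Stability requires cμ > λ ⇔ c > λ/μ.
λ/μ = 73.55/13.75 = 5.3491
Minimum integer c = ⌊5.3491⌋ + 1 = 6
Check: 6·13.75 = 82.50 > 73.55, while 5·13.75 = 68.75 ≤ 73.55

Final: 6 servers


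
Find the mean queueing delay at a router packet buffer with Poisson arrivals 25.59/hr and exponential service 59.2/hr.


ρ = 25.59/59.2 = 0.4323
Wq = ρ/(μ−λ) = 0.4323/(59.2 − 25.59) = 0.4323/33.61 = 0.01286 hr

Final: 0.01286 hr


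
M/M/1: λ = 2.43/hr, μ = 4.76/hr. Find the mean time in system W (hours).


W = 1/(μ−λ) = 1/(4.76 − 2.43) = 1/2.33 = 0.4292 hr

Final: 0.4292 hr


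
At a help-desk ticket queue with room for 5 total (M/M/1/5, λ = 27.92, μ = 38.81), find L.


ρ = 27.92/38.81 = 0.7194
L = ρ[1 − (K+1)ρ^K + Kρ^(K+1)] / [(1−ρ)(1−ρ^(K+1))]
Numerator: 0.7194·(1 − 6·0.192690 + 5·0.138622) = 0.386296
Denominator: (0.2806)·(0.861378) = 0.241701
L = 0.386296/0.241701 = 1.5982

Final: 1.5982


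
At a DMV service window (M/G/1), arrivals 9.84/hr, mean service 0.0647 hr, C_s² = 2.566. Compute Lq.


ρ = λ·E[S] = 9.84·0.0647 = 0.6366
Lq = ρ²(1+C_s²)/(2(1−ρ)) = 0.4053·(1+2.566)/(2·0.3634)
= 0.4053·3.5660/0.7267 = 1.98894

Final: 1.98894


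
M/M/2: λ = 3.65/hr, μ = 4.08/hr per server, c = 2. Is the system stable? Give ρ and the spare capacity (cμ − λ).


Total capacity cμ = 2·4.08 = 8.16/hr
ρ = λ/(cμ) = 3.65/8.16 = 0.4473
Stable ⇔ ρ < 1: YES
Spare capacity = cμ − λ = 8.16 − 3.65 = 4.51/hr

Final: ρ = 0.4473; stable; margin = 4.51/hr


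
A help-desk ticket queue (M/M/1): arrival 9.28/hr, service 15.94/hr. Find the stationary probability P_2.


ρ = 9.28/15.94 = 0.5822
P_n = (1−ρ)·ρ^n = (1 − 0.5822)·0.5822^2 = 0.4178·0.338937 = 0.141614

Final: 0.141614


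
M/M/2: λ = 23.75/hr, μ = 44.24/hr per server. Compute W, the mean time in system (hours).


a = 0.5368; ρ = 0.2684; P₀ = 0.576762
Lq = P₀·a^c·ρ/(c!(1−ρ)²) = 0.04168
Wq = Lq/λ = 0.04168/23.75 = 0.001755 hr
W = Wq + 1/μ = 0.001755 + 0.02260 = 0.02436 hr

Final: 0.02436 hr


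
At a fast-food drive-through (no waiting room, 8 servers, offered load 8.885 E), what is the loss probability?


B(c,a) = (a^c/c!) / Σ_{k=0}^{c} a^k/k!
a^8/8! = 963.249814
Σ terms (k=0..8): 1.00000 + 8.88500 + 39.47161 + 116.90176 + 259.66803 + 461.43009 + 683.30106 + 867.30428 + 963.24981 = 3401.211652
B = 963.249814/3401.211652 = 0.283208

Final: 0.283208


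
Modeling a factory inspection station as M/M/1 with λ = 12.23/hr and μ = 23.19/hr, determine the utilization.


ρ = λ/μ = 12.23/23.19 = 0.5274

Final: 0.5274


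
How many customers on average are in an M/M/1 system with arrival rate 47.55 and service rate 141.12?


ρ = λ/μ = 47.55/141.12 = 0.3369
L = ρ/(1−ρ) = 0.3369/(1 − 0.3369) = 0.3369/0.6631 = 0.5082

Final: 0.5082


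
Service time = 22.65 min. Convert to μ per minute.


μ = 1/(service time) in consistent units.
1 minute = 1 min, so μ = 1/22.65 = 0.04415 per minute

Final: 0.04415 /min


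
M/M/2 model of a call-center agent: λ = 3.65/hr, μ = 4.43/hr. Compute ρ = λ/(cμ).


ρ = λ/(cμ) = 3.65/(2·4.43) = 3.65/8.86 = 0.4120

Final: 0.4120


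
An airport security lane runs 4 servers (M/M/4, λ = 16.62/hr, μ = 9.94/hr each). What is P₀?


a = λ/μ = 16.62/9.94 = 1.6720; ρ = a/c = 0.4180
Σ_{k=0}^{3} a^k/k! (terms k=0..3) = 1.00000 + 1.67203 + 1.39785 + 0.77908 = 4.84896
Tail: a^4/(4!(1−ρ)) = 7.81589/(24·0.5820) = 0.55956
P₀ = 1/(4.84896 + 0.55956) = 1/5.40852 = 0.184893

Final: 0.184893


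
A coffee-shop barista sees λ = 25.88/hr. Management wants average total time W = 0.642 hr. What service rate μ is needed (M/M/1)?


W = 1/(μ−λ) ⇒ μ − λ = 1/W = 1/0.642 = 1.5576
μ = λ + 1/W = 25.88 + 1.5576 = 27.4376 per hr

Final: 27.4376 /hr


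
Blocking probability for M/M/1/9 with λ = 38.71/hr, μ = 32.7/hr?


ρ = λ/μ = 38.71/32.7 = 1.1838
P_K = (1−ρ)ρ^K/(1−ρ^(K+1)) = (-0.1838·4.565399)/(1 − 5.404483)
= -0.839084/-4.404483 = 0.190507

Final: 0.190507


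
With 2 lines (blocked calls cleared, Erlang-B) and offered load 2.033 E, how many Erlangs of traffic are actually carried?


B(2,2.033) = 0.405241 (Erlang-B)
Carried load = a(1 − B) = 2.033·(1 − 0.405241) = 2.033·0.594759 = 1.2091 E

Final: 1.2091 Erlangs


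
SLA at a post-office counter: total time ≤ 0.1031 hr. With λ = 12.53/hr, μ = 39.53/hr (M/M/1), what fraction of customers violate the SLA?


W ~ Exponential(μ−λ) for M/M/1.
μ − λ = 39.53 − 12.53 = 27.0000
P(W > t) = e^{−(μ−λ)t} = e^{−2.7837} = 0.061809

Final: 0.061809


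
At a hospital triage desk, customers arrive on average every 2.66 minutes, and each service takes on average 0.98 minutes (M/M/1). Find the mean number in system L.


λ = 60/2.66 = 22.5564 /hr
μ = 60/0.98 = 61.2245 /hr
ρ = λ/μ = 22.5564/61.2245 = 0.3684
L = ρ/(1−ρ) = 0.3684/0.6316 = 0.5833

Final: 0.5833


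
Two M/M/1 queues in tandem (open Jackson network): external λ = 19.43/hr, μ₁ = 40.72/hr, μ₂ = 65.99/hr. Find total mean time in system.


Each node sees arrival rate λ = 19.43/hr (tandem ⇒ throughput preserved).
W₁ = 1/(μ₁−λ) = 1/(40.72−19.43) = 0.04697 hr
W₂ = 1/(μ₂−λ) = 1/(65.99−19.43) = 0.02148 hr
W_total = W₁ + W₂ = 0.04697 + 0.02148 = 0.06845 hr

Final: 0.06845 hr


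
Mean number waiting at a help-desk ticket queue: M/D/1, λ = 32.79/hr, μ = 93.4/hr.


ρ = 32.79/93.4 = 0.3511
M/D/1: Lq = ρ²/(2(1−ρ)) = 0.1233/(2·0.6489) = 0.09496

Final: 0.09496


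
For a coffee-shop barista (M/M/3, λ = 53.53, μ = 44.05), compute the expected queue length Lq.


a = λ/μ = 1.2152; ρ = a/3 = 0.4051
P₀ = 0.289326
Lq = P₀·a^c·ρ / (c!·(1−ρ)²) = 0.289326·1.79454·0.4051/(6·0.35394)
= 0.09903

Final: 0.09903


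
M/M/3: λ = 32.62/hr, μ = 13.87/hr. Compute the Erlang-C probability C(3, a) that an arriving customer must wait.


a = λ/μ = 2.3518; ρ = a/3 = 0.7839
P₀ = 0.061911 (from M/M/c formula)
C(c,a) = [a^c/(c!(1−ρ))]·P₀ = [13.00836/(6·0.2161)]·0.061911
= 10.03481·0.061911 = 0.621265

Final: 0.621265


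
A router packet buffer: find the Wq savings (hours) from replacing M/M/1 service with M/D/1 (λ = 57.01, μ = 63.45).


ρ = 57.01/63.45 = 0.8985
Wq(M/M/1) = ρ/(μ−λ) = 0.8985/6.44 = 0.13952 hr
Wq(M/D/1) = ρ/(2(μ−λ)) = 0.06976 hr
Savings = 0.13952 − 0.06976 = 0.06976 hr

Final: 0.06976 hr


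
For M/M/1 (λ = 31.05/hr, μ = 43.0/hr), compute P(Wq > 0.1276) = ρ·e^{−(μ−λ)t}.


ρ = 31.05/43.0 = 0.7221
P(Wq > t) = ρ·e^{−(μ−λ)t} = 0.7221·e^{−1.5248}
= 0.7221·0.217660 = 0.157171

Final: 0.157171


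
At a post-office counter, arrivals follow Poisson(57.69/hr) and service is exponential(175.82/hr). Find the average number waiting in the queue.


ρ = 57.69/175.82 = 0.3281
Lq = ρ²/(1−ρ) = 0.1077/0.6719 = 0.1602

Final: 0.1602


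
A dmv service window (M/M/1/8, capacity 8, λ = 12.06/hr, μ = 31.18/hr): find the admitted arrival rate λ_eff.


ρ = 0.3868; P_K = (1−ρ)ρ^8/(1−ρ^9) = 0.0003072
λ_eff = λ(1 − P_K) = 12.06·(1 − 0.0003072) = 12.06·0.999693 = 12.0563 /hr

Final: 12.0563 /hr


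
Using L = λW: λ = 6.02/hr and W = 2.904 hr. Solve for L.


L = λW = 6.02·2.904 = 17.4821

Final: 17.4821


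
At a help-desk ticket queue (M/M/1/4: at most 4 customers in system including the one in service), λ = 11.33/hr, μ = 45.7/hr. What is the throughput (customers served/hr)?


ρ = 0.2479; P_K = (1−ρ)ρ^4/(1−ρ^5) = 0.002844
λ_eff = λ(1 − P_K) = 11.33·(1 − 0.002844) = 11.33·0.997156 = 11.2978 /hr

Final: 11.2978 /hr


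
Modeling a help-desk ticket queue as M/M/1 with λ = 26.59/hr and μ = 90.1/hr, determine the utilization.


ρ = λ/μ = 26.59/90.1 = 0.2951

Final: 0.2951


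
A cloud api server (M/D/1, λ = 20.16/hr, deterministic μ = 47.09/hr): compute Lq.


ρ = 20.16/47.09 = 0.4281
M/D/1: Lq = ρ²/(2(1−ρ)) = 0.1833/(2·0.5719) = 0.16025

Final: 0.16025


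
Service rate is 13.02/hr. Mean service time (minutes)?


Mean service time = 1/μ = 1/13.02 hour = 0.07680 hour
In minutes: 0.07680 × 60 = 4.6083 min

Final: 4.6083 min


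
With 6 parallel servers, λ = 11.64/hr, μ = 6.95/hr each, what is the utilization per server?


ρ = λ/(cμ) = 11.64/(6·6.95) = 11.64/41.70 = 0.2791

Final: 0.2791


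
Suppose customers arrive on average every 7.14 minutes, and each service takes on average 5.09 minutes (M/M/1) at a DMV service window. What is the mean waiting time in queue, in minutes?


λ = 60/7.14 = 8.4034 /hr
μ = 60/5.09 = 11.7878 /hr
ρ = λ/μ = 8.4034/11.7878 = 0.7129
Wq = ρ/(μ−λ) = 0.7129/(11.7878−8.4034) = 0.21063 hr
In minutes: 0.21063·60 = 12.638 min

Final: 12.638 min


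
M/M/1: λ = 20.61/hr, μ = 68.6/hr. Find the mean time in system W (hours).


W = 1/(μ−λ) = 1/(68.6 − 20.61) = 1/47.99 = 0.02084 hr

Final: 0.02084 hr


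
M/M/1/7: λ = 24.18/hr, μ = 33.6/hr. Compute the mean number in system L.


ρ = 24.18/33.6 = 0.7196
L = ρ[1 − (K+1)ρ^K + Kρ^(K+1)] / [(1−ρ)(1−ρ^(K+1))]
Numerator: 0.7196·(1 − 8·0.099958 + 7·0.071934) = 0.506537
Denominator: (0.2804)·(0.928066) = 0.260190
L = 0.506537/0.260190 = 1.9468

Final: 1.9468


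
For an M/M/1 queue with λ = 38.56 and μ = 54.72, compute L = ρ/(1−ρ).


ρ = λ/μ = 38.56/54.72 = 0.7047
L = ρ/(1−ρ) = 0.7047/(1 − 0.7047) = 0.7047/0.2953 = 2.3861

Final: 2.3861


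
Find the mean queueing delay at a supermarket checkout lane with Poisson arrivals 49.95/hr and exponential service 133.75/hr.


ρ = 49.95/133.75 = 0.3735
Wq = ρ/(μ−λ) = 0.3735/(133.75 − 49.95) = 0.3735/83.80 = 0.004457 hr

Final: 0.004457 hr


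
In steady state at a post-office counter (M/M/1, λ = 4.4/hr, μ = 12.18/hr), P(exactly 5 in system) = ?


ρ = 4.4/12.18 = 0.3612
P_n = (1−ρ)·ρ^n = (1 − 0.3612)·0.3612^5 = 0.6388·0.006152 = 0.003930

Final: 0.003930


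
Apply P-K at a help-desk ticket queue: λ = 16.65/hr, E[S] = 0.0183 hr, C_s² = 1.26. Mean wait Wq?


ρ = λ·E[S] = 16.65·0.0183 = 0.3047
E[S²] = E[S]²(1+C_s²) = 0.0183²·(1+1.26) = 0.0007569
Wq = λ·E[S²]/(2(1−ρ)) = 16.65·0.0007569/(2·0.6953) = 0.009062 hr

Final: 0.009062 hr


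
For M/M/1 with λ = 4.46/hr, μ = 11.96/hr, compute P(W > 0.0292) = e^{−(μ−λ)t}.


W ~ Exponential(μ−λ) for M/M/1.
μ − λ = 11.96 − 4.46 = 7.5000
P(W > t) = e^{−(μ−λ)t} = e^{−0.2190} = 0.803322

Final: 0.803322


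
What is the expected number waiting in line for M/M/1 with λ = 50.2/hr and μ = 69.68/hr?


ρ = 50.2/69.68 = 0.7204
Lq = ρ²/(1−ρ) = 0.5190/0.2796 = 1.8566

Final: 1.8566


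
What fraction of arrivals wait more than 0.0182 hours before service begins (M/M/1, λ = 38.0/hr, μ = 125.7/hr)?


ρ = 38.0/125.7 = 0.3023
P(Wq > t) = ρ·e^{−(μ−λ)t} = 0.3023·e^{−1.5961}
= 0.3023·0.202677 = 0.061271

Final: 0.061271


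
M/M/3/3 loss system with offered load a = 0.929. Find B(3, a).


B(c,a) = (a^c/c!) / Σ_{k=0}^{c} a^k/k!
a^3/3! = 0.133628
Σ terms (k=0..3): 1.00000 + 0.92900 + 0.43152 + 0.13363 = 2.494148
B = 0.133628/2.494148 = 0.053576

Final: 0.053576


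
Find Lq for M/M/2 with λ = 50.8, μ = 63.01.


a = λ/μ = 0.8062; ρ = a/2 = 0.4031
P₀ = 0.425404
Lq = P₀·a^c·ρ / (c!·(1−ρ)²) = 0.425404·0.64999·0.4031/(2·0.35628)
= 0.15643

Final: 0.15643


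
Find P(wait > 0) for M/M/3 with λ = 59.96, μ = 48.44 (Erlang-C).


a = λ/μ = 1.2378; ρ = a/3 = 0.4126
P₀ = 0.282322 (from M/M/c formula)
C(c,a) = [a^c/(c!(1−ρ))]·P₀ = [1.89659/(6·0.5874)]·0.282322
= 0.53814·0.282322 = 0.151928

Final: 0.151928


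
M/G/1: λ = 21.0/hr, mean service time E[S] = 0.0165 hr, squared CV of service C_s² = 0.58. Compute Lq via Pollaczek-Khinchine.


ρ = λ·E[S] = 21.0·0.0165 = 0.3465
Lq = ρ²(1+C_s²)/(2(1−ρ)) = 0.1201·(1+0.58)/(2·0.6535)
= 0.1201·1.5800/1.3070 = 0.14514

Final: 0.14514


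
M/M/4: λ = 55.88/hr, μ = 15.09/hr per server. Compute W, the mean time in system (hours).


a = 3.7031; ρ = 0.9258; P₀ = 0.007962
Lq = P₀·a^c·ρ/(c!(1−ρ)²) = 10.48458
Wq = Lq/λ = 10.48458/55.88 = 0.18763 hr
W = Wq + 1/μ = 0.18763 + 0.06627 = 0.25390 hr

Final: 0.25390 hr


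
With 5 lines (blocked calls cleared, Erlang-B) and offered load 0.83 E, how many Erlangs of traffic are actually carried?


B(5,0.83) = 0.001432 (Erlang-B)
Carried load = a(1 − B) = 0.83·(1 − 0.001432) = 0.83·0.998568 = 0.8288 E

Final: 0.8288 Erlangs


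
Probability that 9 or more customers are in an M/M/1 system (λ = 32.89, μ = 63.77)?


ρ = 32.89/63.77 = 0.5158
P(N ≥ n) = ρ^n = 0.5158^9 = 0.002582

Final: 0.002582


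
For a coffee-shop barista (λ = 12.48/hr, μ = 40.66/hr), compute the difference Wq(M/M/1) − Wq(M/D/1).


ρ = 12.48/40.66 = 0.3069
Wq(M/M/1) = ρ/(μ−λ) = 0.3069/28.18 = 0.01089 hr
Wq(M/D/1) = ρ/(2(μ−λ)) = 0.005446 hr
Savings = 0.01089 − 0.005446 = 0.005446 hr

Final: 0.005446 hr


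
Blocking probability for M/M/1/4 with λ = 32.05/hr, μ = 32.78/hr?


ρ = λ/μ = 32.05/32.78 = 0.9777
P_K = (1−ρ)ρ^K/(1−ρ^(K+1)) = (0.02227·0.913853)/(1 − 0.893502)
= 0.020351/0.106498 = 0.191094

Final: 0.191094


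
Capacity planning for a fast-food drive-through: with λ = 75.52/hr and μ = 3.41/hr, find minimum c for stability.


Stability requires cμ > λ ⇔ c > λ/μ.
λ/μ = 75.52/3.41 = 22.1466
Minimum integer c = ⌊22.1466⌋ + 1 = 23
Check: 23·3.41 = 78.43 > 75.52, while 22·3.41 = 75.02 ≤ 75.52

Final: 23 servers


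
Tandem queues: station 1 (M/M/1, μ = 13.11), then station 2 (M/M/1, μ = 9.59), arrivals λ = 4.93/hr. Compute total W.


Each node sees arrival rate λ = 4.93/hr (tandem ⇒ throughput preserved).
W₁ = 1/(μ₁−λ) = 1/(13.11−4.93) = 0.12225 hr
W₂ = 1/(μ₂−λ) = 1/(9.59−4.93) = 0.21459 hr
W_total = W₁ + W₂ = 0.12225 + 0.21459 = 0.33684 hr

Final: 0.33684 hr


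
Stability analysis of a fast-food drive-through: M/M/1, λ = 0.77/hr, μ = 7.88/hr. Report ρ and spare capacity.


Total capacity cμ = 1·7.88 = 7.88/hr
ρ = λ/(cμ) = 0.77/7.88 = 0.09772
Stable ⇔ ρ < 1: YES
Spare capacity = cμ − λ = 7.88 − 0.77 = 7.11/hr

Final: ρ = 0.09772; stable; margin = 7.11/hr


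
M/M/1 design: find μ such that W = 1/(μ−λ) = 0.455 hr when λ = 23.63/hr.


W = 1/(μ−λ) ⇒ μ − λ = 1/W = 1/0.455 = 2.1978
μ = λ + 1/W = 23.63 + 2.1978 = 25.8278 per hr

Final: 25.8278 /hr


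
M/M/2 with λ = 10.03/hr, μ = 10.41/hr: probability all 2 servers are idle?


a = λ/μ = 10.03/10.41 = 0.9635; ρ = a/c = 0.4817
Σ_{k=0}^{1} a^k/k! (terms k=0..1) = 1.00000 + 0.96350 = 1.96350
Tail: a^2/(2!(1−ρ)) = 0.92833/(2·0.5183) = 0.89563
P₀ = 1/(1.96350 + 0.89563) = 1/2.85913 = 0.349757

Final: 0.349757


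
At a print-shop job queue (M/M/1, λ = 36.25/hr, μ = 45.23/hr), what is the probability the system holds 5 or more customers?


ρ = 36.25/45.23 = 0.8015
P(N ≥ n) = ρ^n = 0.8015^5 = 0.330679

Final: 0.330679


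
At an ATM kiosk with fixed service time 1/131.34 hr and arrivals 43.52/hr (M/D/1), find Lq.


ρ = 43.52/131.34 = 0.3314
M/D/1: Lq = ρ²/(2(1−ρ)) = 0.1098/(2·0.6686) = 0.08210

Final: 0.08210


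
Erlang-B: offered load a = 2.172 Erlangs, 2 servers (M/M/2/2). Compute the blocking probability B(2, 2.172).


B(c,a) = (a^c/c!) / Σ_{k=0}^{c} a^k/k!
a^2/2! = 2.358792
Σ terms (k=0..2): 1.00000 + 2.17200 + 2.35879 = 5.530792
B = 2.358792/5.530792 = 0.426484

Final: 0.426484


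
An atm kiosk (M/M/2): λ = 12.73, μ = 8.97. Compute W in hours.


a = 1.4192; ρ = 0.7096; P₀ = 0.169873
Lq = P₀·a^c·ρ/(c!(1−ρ)²) = 1.43927
Wq = Lq/λ = 1.43927/12.73 = 0.11306 hr
W = Wq + 1/μ = 0.11306 + 0.11148 = 0.22454 hr

Final: 0.22454 hr
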